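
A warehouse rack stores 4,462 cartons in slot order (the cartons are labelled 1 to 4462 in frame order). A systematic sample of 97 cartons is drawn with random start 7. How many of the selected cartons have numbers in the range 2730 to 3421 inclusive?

15

k = 4462/97 = 46
First selection ≥ 2730: 7 + ⌈(2730−7)/46⌉·46 = 7 + 60×46 = 2767
Last selection ≤ 3421: 7 + ⌊(3421−7)/46⌋·46 = 7 + 74×46 = 3411
Count = 74 − 60 + 1 = 15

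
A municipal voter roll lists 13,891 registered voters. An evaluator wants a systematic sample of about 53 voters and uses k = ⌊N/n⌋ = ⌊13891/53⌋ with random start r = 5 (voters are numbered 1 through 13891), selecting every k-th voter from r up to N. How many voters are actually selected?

54

k = ⌊13891/53⌋ = 262
Achieved size = ⌊(13891 − 5)/262⌋ + 1 = ⌊13886/262⌋ + 1 = 53 + 1 = 54
(last selection: 5 + 53×262 = 13891 ≤ 13891; next would be 14153 > 13891)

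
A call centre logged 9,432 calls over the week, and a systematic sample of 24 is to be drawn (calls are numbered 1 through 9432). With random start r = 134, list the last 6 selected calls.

7208, 7601, 7994, 8387, 8780, 9173

k = N/n = 9432/24 = 393
19th selection = 134 + 18×393 = 7208
20th: 7208 + 393 = 7601
21st: 7601 + 393 = 7994
22nd: 7994 + 393 = 8387
23rd: 8387 + 393 = 8780
24th: 8780 + 393 = 9173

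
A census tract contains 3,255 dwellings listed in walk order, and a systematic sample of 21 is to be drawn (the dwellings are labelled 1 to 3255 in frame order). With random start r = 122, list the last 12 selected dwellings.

1517, 1672, 1827, 1982, 2137, 2292, 2447, 2602, 2757, 2912, 3067, 3222

k = N/n = 3255/21 = 155
10th selection = 122 + 9×155 = 1517
11th: 1517 + 155 = 1672
12th: 1672 + 155 = 1827
13th: 1827 + 155 = 1982
14th: 1982 + 155 = 2137
15th: 2137 + 155 = 2292
16th: 2292 + 155 = 2447
17th: 2447 + 155 = 2602
18th: 2602 + 155 = 2757
19th: 2757 + 155 = 2912
20th: 2912 + 155 = 3067
21st: 3067 + 155 = 3222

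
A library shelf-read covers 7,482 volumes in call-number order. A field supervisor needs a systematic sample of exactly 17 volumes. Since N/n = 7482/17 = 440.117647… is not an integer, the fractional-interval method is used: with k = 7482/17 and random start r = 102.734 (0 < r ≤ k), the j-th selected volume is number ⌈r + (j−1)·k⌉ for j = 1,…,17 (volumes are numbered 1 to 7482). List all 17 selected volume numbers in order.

j=1: r + 0k = 102.734 → ⌈·⌉ = 103
j=2: r + 1k = 542.851647… → ⌈·⌉ = 543
j=3: r + 2k = 982.969294… → ⌈·⌉ = 983
j=4: r + 3k = 1423.086941… → ⌈·⌉ = 1424
j=5: r + 4k = 1863.204588… → ⌈·⌉ = 1864
j=6: r + 5k = 2303.322235… → ⌈·⌉ = 2304
j=7: r + 6k = 2743.439882… → ⌈·⌉ = 2744
j=8: r + 7k = 3183.557529… → ⌈·⌉ = 3184
j=9: r + 8k = 3623.675176… → ⌈·⌉ = 3624
j=10: r + 9k = 4063.792823… → ⌈·⌉ = 4064
j=11: r + 10k = 4503.910470… → ⌈·⌉ = 4504
j=12: r + 11k = 4944.028117… → ⌈·⌉ = 4945
j=13: r + 12k = 5384.145764… → ⌈·⌉ = 5385
j=14: r + 13k = 5824.263411… → ⌈·⌉ = 5825
j=15: r + 14k = 6264.381058… → ⌈·⌉ = 6265
j=16: r + 15k = 6704.498705… → ⌈·⌉ = 6705
j=17: r + 16k = 7144.616352… → ⌈·⌉ = 7145

103, 543, 983, 1424, 1864, 2304, 2744, 3184, 3624, 4064, 4504, 4945, 5385, 5825, 6265, 6705, 7145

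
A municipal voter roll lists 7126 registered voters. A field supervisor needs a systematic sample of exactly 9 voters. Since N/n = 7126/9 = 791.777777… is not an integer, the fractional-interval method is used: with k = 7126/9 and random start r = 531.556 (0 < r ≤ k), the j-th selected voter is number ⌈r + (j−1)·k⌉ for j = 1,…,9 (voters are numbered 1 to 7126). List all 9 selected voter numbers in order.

j=1: r + 0k = 531.556 → ⌈·⌉ = 532
j=2: r + 1k = 1323.333777… → ⌈·⌉ = 1324
j=3: r + 2k = 2115.111555… → ⌈·⌉ = 2116
j=4: r + 3k = 2906.889333… → ⌈·⌉ = 2907
j=5: r + 4k = 3698.667111… → ⌈·⌉ = 3699
j=6: r + 5k = 4490.444888… → ⌈·⌉ = 4491
j=7: r + 6k = 5282.222666… → ⌈·⌉ = 5283
j=8: r + 7k = 6074.000444… → ⌈·⌉ = 6075
j=9: r + 8k = 6865.778222… → ⌈·⌉ = 6866

532, 1324, 2116, 2907, 3699, 4491, 5283, 6075, 6866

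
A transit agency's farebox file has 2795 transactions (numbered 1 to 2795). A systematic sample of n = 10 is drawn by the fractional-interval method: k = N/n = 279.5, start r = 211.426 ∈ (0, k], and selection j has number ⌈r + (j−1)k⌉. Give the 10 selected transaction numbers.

j=1: r + 0k = 211.426 → ⌈·⌉ = 212
j=2: r + 1k = 490.926 → ⌈·⌉ = 491
j=3: r + 2k = 770.426 → ⌈·⌉ = 771
j=4: r + 3k = 1049.926 → ⌈·⌉ = 1050
j=5: r + 4k = 1329.426 → ⌈·⌉ = 1330
j=6: r + 5k = 1608.926 → ⌈·⌉ = 1609
j=7: r + 6k = 1888.426 → ⌈·⌉ = 1889
j=8: r + 7k = 2167.926 → ⌈·⌉ = 2168
j=9: r + 8k = 2447.426 → ⌈·⌉ = 2448
j=10: r + 9k = 2726.926 → ⌈·⌉ = 2727

212, 491, 771, 1050, 1330, 1609, 1889, 2168, 2448, 2727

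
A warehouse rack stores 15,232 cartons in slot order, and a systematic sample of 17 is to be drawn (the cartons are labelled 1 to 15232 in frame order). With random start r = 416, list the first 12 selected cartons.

416, 1312, 2208, 3104, 4000, 4896, 5792, 6688, 7584, 8480, 9376, 10272

k = N/n = 15232/17 = 896
carton 1: 416
carton 2: 416 + 896 = 1312
carton 3: 1312 + 896 = 2208
carton 4: 2208 + 896 = 3104
carton 5: 3104 + 896 = 4000
carton 6: 4000 + 896 = 4896
carton 7: 4896 + 896 = 5792
carton 8: 5792 + 896 = 6688
carton 9: 6688 + 896 = 7584
carton 10: 7584 + 896 = 8480
carton 11: 8480 + 896 = 9376
carton 12: 9376 + 896 = 10272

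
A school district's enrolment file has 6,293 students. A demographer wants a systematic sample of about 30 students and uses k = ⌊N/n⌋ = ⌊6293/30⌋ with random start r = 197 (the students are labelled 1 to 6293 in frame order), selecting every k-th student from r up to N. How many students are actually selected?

k = ⌊6293/30⌋ = 209
Achieved size = ⌊(6293 − 197)/209⌋ + 1 = ⌊6096/209⌋ + 1 = 29 + 1 = 30
(last selection: 197 + 29×209 = 6258 ≤ 6293; next would be 6467 > 6293)

30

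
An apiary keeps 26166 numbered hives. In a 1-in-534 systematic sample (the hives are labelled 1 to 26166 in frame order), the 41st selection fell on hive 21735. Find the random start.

375

k = 534
r = 21735 − (41−1)×534 = 21735 − 21360 = 375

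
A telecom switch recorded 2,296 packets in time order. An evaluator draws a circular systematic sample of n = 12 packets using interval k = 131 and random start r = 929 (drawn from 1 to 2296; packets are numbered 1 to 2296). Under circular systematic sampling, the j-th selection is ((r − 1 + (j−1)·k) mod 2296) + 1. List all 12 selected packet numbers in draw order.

Selection 1: 929
Selection 2: 929 + 131 = 1060
Selection 3: 1060 + 131 = 1191
Selection 4: 1191 + 131 = 1322
Selection 5: 1322 + 131 = 1453
Selection 6: 1453 + 131 = 1584
Selection 7: 1584 + 131 = 1715
Selection 8: 1715 + 131 = 1846
Selection 9: 1846 + 131 = 1977
Selection 10: 1977 + 131 = 2108
Selection 11: 2108 + 131 = 2239
Selection 12: 2239 + 131 = 2370 → 2370 − 2296 = 74

929, 1060, 1191, 1322, 1453, 1584, 1715, 1846, 1977, 2108, 2239, 74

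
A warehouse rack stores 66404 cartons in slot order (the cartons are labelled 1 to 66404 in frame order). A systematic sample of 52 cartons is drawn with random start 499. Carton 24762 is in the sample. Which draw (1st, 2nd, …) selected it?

k = 66404/52 = 1277
position = (24762 − 499)/1277 + 1 = 24263/1277 + 1 = 19 + 1 = 20

20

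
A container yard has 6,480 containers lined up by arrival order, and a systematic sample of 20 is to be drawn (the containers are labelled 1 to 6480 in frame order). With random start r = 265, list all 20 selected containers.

265, 589, 913, 1237, 1561, 1885, 2209, 2533, 2857, 3181, 3505, 3829, 4153, 4477, 4801, 5125, 5449, 5773, 6097, 6421

k = N/n = 6480/20 = 324
container 1: 265
container 2: 265 + 324 = 589
container 3: 589 + 324 = 913
container 4: 913 + 324 = 1237
container 5: 1237 + 324 = 1561
container 6: 1561 + 324 = 1885
container 7: 1885 + 324 = 2209
container 8: 2209 + 324 = 2533
container 9: 2533 + 324 = 2857
container 10: 2857 + 324 = 3181
container 11: 3181 + 324 = 3505
container 12: 3505 + 324 = 3829
container 13: 3829 + 324 = 4153
container 14: 4153 + 324 = 4477
container 15: 4477 + 324 = 4801
container 16: 4801 + 324 = 5125
container 17: 5125 + 324 = 5449
container 18: 5449 + 324 = 5773
container 19: 5773 + 324 = 6097
container 20: 6097 + 324 = 6421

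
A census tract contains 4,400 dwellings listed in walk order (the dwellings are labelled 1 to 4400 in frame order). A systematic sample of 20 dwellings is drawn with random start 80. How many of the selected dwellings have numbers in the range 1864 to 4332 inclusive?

11

k = 4400/20 = 220
First selection ≥ 1864: 80 + ⌈(1864−80)/220⌉·220 = 80 + 9×220 = 2060
Last selection ≤ 4332: 80 + ⌊(4332−80)/220⌋·220 = 80 + 19×220 = 4260
Count = 19 − 9 + 1 = 11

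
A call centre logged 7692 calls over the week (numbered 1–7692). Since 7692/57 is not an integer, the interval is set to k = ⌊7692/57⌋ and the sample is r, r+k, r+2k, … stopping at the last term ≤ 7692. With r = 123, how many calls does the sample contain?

57

k = ⌊7692/57⌋ = 134
Achieved size = ⌊(7692 − 123)/134⌋ + 1 = ⌊7569/134⌋ + 1 = 56 + 1 = 57
(last selection: 123 + 56×134 = 7627 ≤ 7692; next would be 7761 > 7692)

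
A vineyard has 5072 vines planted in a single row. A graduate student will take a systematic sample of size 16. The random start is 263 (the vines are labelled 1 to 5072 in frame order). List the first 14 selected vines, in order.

k = N/n = 5072/16 = 317
vine 1: 263
vine 2: 263 + 317 = 580
vine 3: 580 + 317 = 897
vine 4: 897 + 317 = 1214
vine 5: 1214 + 317 = 1531
vine 6: 1531 + 317 = 1848
vine 7: 1848 + 317 = 2165
vine 8: 2165 + 317 = 2482
vine 9: 2482 + 317 = 2799
vine 10: 2799 + 317 = 3116
vine 11: 3116 + 317 = 3433
vine 12: 3433 + 317 = 3750
vine 13: 3750 + 317 = 4067
vine 14: 4067 + 317 = 4384

263, 580, 897, 1214, 1531, 1848, 2165, 2482, 2799, 3116, 3433, 3750, 4067, 4384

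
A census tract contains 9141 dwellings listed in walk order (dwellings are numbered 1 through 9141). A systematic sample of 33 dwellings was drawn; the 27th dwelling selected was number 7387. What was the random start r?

185

k = 9141/33 = 277
r = 7387 − (27−1)×277 = 7387 − 7202 = 185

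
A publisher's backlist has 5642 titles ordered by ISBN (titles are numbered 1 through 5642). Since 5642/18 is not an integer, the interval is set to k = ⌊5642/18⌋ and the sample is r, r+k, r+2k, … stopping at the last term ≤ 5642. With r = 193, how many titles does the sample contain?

k = ⌊5642/18⌋ = 313
Achieved size = ⌊(5642 − 193)/313⌋ + 1 = ⌊5449/313⌋ + 1 = 17 + 1 = 18
(last selection: 193 + 17×313 = 5514 ≤ 5642; next would be 5827 > 5642)

18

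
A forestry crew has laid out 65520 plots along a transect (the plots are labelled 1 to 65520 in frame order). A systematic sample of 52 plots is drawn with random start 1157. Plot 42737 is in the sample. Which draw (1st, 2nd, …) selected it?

34

k = 65520/52 = 1260
position = (42737 − 1157)/1260 + 1 = 41580/1260 + 1 = 33 + 1 = 34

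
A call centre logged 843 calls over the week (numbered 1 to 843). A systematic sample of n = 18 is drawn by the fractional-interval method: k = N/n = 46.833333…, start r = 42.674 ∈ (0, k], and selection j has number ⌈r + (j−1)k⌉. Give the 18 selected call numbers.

j=1: r + 0k = 42.674 → ⌈·⌉ = 43
j=2: r + 1k = 89.507333… → ⌈·⌉ = 90
j=3: r + 2k = 136.340666… → ⌈·⌉ = 137
j=4: r + 3k = 183.174 → ⌈·⌉ = 184
j=5: r + 4k = 230.007333… → ⌈·⌉ = 231
j=6: r + 5k = 276.840666… → ⌈·⌉ = 277
j=7: r + 6k = 323.674 → ⌈·⌉ = 324
j=8: r + 7k = 370.507333… → ⌈·⌉ = 371
j=9: r + 8k = 417.340666… → ⌈·⌉ = 418
j=10: r + 9k = 464.174 → ⌈·⌉ = 465
j=11: r + 10k = 511.007333… → ⌈·⌉ = 512
j=12: r + 11k = 557.840666… → ⌈·⌉ = 558
j=13: r + 12k = 604.674 → ⌈·⌉ = 605
j=14: r + 13k = 651.507333… → ⌈·⌉ = 652
j=15: r + 14k = 698.340666… → ⌈·⌉ = 699
j=16: r + 15k = 745.174 → ⌈·⌉ = 746
j=17: r + 16k = 792.007333… → ⌈·⌉ = 793
j=18: r + 17k = 838.840666… → ⌈·⌉ = 839

43, 90, 137, 184, 231, 277, 324, 371, 418, 465, 512, 558, 605, 652, 699, 746, 793, 839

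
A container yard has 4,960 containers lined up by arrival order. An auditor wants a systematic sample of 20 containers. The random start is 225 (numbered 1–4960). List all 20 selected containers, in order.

225, 473, 721, 969, 1217, 1465, 1713, 1961, 2209, 2457, 2705, 2953, 3201, 3449, 3697, 3945, 4193, 4441, 4689, 4937

k = N/n = 4960/20 = 248
container 1: 225
container 2: 225 + 248 = 473
container 3: 473 + 248 = 721
container 4: 721 + 248 = 969
container 5: 969 + 248 = 1217
container 6: 1217 + 248 = 1465
container 7: 1465 + 248 = 1713
container 8: 1713 + 248 = 1961
container 9: 1961 + 248 = 2209
container 10: 2209 + 248 = 2457
container 11: 2457 + 248 = 2705
container 12: 2705 + 248 = 2953
container 13: 2953 + 248 = 3201
container 14: 3201 + 248 = 3449
container 15: 3449 + 248 = 3697
container 16: 3697 + 248 = 3945
container 17: 3945 + 248 = 4193
container 18: 4193 + 248 = 4441
container 19: 4441 + 248 = 4689
container 20: 4689 + 248 = 4937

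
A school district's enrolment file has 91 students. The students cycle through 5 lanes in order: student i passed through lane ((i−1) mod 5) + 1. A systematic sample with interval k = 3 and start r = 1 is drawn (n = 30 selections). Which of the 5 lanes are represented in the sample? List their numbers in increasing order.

1, 2, 3, 4, 5

Consecutive selections differ by k = 3, so their lane numbers differ by 3 mod 5 = 3.
gcd(3, 5) = 1, so the sample visits 5/1 = 5 distinct residues mod 5.
Start 1 is lane 1; the lanes hit are 1, 2, 3, 4, 5.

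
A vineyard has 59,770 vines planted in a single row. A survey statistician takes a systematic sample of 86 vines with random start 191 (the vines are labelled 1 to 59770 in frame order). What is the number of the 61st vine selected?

k = 59770/86 = 695
61st selection = r + (61−1)·k = 191 + 60×695 = 191 + 41700 = 41891

41891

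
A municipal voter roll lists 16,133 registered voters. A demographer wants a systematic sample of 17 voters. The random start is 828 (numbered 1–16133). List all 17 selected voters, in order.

828, 1777, 2726, 3675, 4624, 5573, 6522, 7471, 8420, 9369, 10318, 11267, 12216, 13165, 14114, 15063, 16012

k = N/n = 16133/17 = 949
voter 1: 828
voter 2: 828 + 949 = 1777
voter 3: 1777 + 949 = 2726
voter 4: 2726 + 949 = 3675
voter 5: 3675 + 949 = 4624
voter 6: 4624 + 949 = 5573
voter 7: 5573 + 949 = 6522
voter 8: 6522 + 949 = 7471
voter 9: 7471 + 949 = 8420
voter 10: 8420 + 949 = 9369
voter 11: 9369 + 949 = 10318
voter 12: 10318 + 949 = 11267
voter 13: 11267 + 949 = 12216
voter 14: 12216 + 949 = 13165
voter 15: 13165 + 949 = 14114
voter 16: 14114 + 949 = 15063
voter 17: 15063 + 949 = 16012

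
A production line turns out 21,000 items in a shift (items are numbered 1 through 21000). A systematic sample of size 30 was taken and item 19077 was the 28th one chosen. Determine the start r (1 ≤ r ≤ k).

177

k = 21000/30 = 700
r = 19077 − (28−1)×700 = 19077 − 18900 = 177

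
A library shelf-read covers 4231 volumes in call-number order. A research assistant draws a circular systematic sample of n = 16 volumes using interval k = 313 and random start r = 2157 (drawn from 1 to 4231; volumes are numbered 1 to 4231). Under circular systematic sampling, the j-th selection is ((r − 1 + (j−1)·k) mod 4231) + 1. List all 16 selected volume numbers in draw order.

2157, 2470, 2783, 3096, 3409, 3722, 4035, 117, 430, 743, 1056, 1369, 1682, 1995, 2308, 2621

Selection 1: 2157
Selection 2: 2157 + 313 = 2470
Selection 3: 2470 + 313 = 2783
Selection 4: 2783 + 313 = 3096
Selection 5: 3096 + 313 = 3409
Selection 6: 3409 + 313 = 3722
Selection 7: 3722 + 313 = 4035
Selection 8: 4035 + 313 = 4348 → 4348 − 4231 = 117
Selection 9: 117 + 313 = 430
Selection 10: 430 + 313 = 743
Selection 11: 743 + 313 = 1056
Selection 12: 1056 + 313 = 1369
Selection 13: 1369 + 313 = 1682
Selection 14: 1682 + 313 = 1995
Selection 15: 1995 + 313 = 2308
Selection 16: 2308 + 313 = 2621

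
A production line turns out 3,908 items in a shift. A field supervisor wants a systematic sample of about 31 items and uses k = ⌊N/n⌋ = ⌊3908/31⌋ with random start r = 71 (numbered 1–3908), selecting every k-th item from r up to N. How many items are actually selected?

k = ⌊3908/31⌋ = 126
Achieved size = ⌊(3908 − 71)/126⌋ + 1 = ⌊3837/126⌋ + 1 = 30 + 1 = 31
(last selection: 71 + 30×126 = 3851 ≤ 3908; next would be 3977 > 3908)

31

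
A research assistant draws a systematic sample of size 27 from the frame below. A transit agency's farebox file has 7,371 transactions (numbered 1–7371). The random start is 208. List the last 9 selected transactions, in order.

k = N/n = 7371/27 = 273
19th selection = 208 + 18×273 = 5122
20th: 5122 + 273 = 5395
21st: 5395 + 273 = 5668
22nd: 5668 + 273 = 5941
23rd: 5941 + 273 = 6214
24th: 6214 + 273 = 6487
25th: 6487 + 273 = 6760
26th: 6760 + 273 = 7033
27th: 7033 + 273 = 7306

5122, 5395, 5668, 5941, 6214, 6487, 6760, 7033, 7306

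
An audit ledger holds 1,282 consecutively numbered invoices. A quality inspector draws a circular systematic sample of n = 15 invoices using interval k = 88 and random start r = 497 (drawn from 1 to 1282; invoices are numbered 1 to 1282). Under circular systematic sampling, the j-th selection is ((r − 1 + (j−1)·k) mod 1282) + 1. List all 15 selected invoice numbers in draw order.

497, 585, 673, 761, 849, 937, 1025, 1113, 1201, 7, 95, 183, 271, 359, 447

Selection 1: 497
Selection 2: 497 + 88 = 585
Selection 3: 585 + 88 = 673
Selection 4: 673 + 88 = 761
Selection 5: 761 + 88 = 849
Selection 6: 849 + 88 = 937
Selection 7: 937 + 88 = 1025
Selection 8: 1025 + 88 = 1113
Selection 9: 1113 + 88 = 1201
Selection 10: 1201 + 88 = 1289 → 1289 − 1282 = 7
Selection 11: 7 + 88 = 95
Selection 12: 95 + 88 = 183
Selection 13: 183 + 88 = 271
Selection 14: 271 + 88 = 359
Selection 15: 359 + 88 = 447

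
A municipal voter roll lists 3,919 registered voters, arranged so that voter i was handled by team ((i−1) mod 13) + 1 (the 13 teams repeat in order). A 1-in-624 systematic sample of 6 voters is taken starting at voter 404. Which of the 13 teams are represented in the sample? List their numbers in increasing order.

1

Consecutive selections differ by k = 624, so their team numbers differ by 624 mod 13 = 0.
gcd(624, 13) = 13, so the sample visits 13/13 = 1 distinct residues mod 13.
Start 404 is team 1; the teams hit are 1.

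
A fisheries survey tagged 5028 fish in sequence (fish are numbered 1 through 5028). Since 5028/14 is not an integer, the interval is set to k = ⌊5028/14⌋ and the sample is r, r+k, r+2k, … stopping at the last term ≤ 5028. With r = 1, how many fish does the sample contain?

k = ⌊5028/14⌋ = 359
Achieved size = ⌊(5028 − 1)/359⌋ + 1 = ⌊5027/359⌋ + 1 = 14 + 1 = 15
(last selection: 1 + 14×359 = 5027 ≤ 5028; next would be 5386 > 5028)

15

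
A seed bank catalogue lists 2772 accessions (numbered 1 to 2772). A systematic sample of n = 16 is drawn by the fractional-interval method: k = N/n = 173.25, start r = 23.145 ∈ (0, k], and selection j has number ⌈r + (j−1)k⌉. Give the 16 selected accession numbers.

j=1: r + 0k = 23.145 → ⌈·⌉ = 24
j=2: r + 1k = 196.395 → ⌈·⌉ = 197
j=3: r + 2k = 369.645 → ⌈·⌉ = 370
j=4: r + 3k = 542.895 → ⌈·⌉ = 543
j=5: r + 4k = 716.145 → ⌈·⌉ = 717
j=6: r + 5k = 889.395 → ⌈·⌉ = 890
j=7: r + 6k = 1062.645 → ⌈·⌉ = 1063
j=8: r + 7k = 1235.895 → ⌈·⌉ = 1236
j=9: r + 8k = 1409.145 → ⌈·⌉ = 1410
j=10: r + 9k = 1582.395 → ⌈·⌉ = 1583
j=11: r + 10k = 1755.645 → ⌈·⌉ = 1756
j=12: r + 11k = 1928.895 → ⌈·⌉ = 1929
j=13: r + 12k = 2102.145 → ⌈·⌉ = 2103
j=14: r + 13k = 2275.395 → ⌈·⌉ = 2276
j=15: r + 14k = 2448.645 → ⌈·⌉ = 2449
j=16: r + 15k = 2621.895 → ⌈·⌉ = 2622

24, 197, 370, 543, 717, 890, 1063, 1236, 1410, 1583, 1756, 1929, 2103, 2276, 2449, 2622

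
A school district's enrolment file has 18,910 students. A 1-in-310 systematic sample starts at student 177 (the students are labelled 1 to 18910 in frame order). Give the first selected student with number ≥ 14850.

15057

k = 310
Steps past start: ⌈(14850 − 177)/310⌉ = ⌈14673/310⌉ = 48
Selected student: 177 + 48×310 = 15057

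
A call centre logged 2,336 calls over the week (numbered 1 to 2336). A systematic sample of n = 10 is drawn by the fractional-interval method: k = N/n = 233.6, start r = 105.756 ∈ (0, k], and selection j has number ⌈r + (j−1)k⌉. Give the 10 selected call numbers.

106, 340, 573, 807, 1041, 1274, 1508, 1741, 1975, 2209

j=1: r + 0k = 105.756 → ⌈·⌉ = 106
j=2: r + 1k = 339.356 → ⌈·⌉ = 340
j=3: r + 2k = 572.956 → ⌈·⌉ = 573
j=4: r + 3k = 806.556 → ⌈·⌉ = 807
j=5: r + 4k = 1040.156 → ⌈·⌉ = 1041
j=6: r + 5k = 1273.756 → ⌈·⌉ = 1274
j=7: r + 6k = 1507.356 → ⌈·⌉ = 1508
j=8: r + 7k = 1740.956 → ⌈·⌉ = 1741
j=9: r + 8k = 1974.556 → ⌈·⌉ = 1975
j=10: r + 9k = 2208.156 → ⌈·⌉ = 2209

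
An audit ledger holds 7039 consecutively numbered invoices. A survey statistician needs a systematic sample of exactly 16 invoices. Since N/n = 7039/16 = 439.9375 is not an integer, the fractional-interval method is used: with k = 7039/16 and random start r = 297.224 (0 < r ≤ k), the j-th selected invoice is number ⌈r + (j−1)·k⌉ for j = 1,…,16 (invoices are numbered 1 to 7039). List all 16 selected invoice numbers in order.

j=1: r + 0k = 297.224 → ⌈·⌉ = 298
j=2: r + 1k = 737.1615 → ⌈·⌉ = 738
j=3: r + 2k = 1177.099 → ⌈·⌉ = 1178
j=4: r + 3k = 1617.0365 → ⌈·⌉ = 1618
j=5: r + 4k = 2056.974 → ⌈·⌉ = 2057
j=6: r + 5k = 2496.9115 → ⌈·⌉ = 2497
j=7: r + 6k = 2936.849 → ⌈·⌉ = 2937
j=8: r + 7k = 3376.7865 → ⌈·⌉ = 3377
j=9: r + 8k = 3816.724 → ⌈·⌉ = 3817
j=10: r + 9k = 4256.6615 → ⌈·⌉ = 4257
j=11: r + 10k = 4696.599 → ⌈·⌉ = 4697
j=12: r + 11k = 5136.5365 → ⌈·⌉ = 5137
j=13: r + 12k = 5576.474 → ⌈·⌉ = 5577
j=14: r + 13k = 6016.4115 → ⌈·⌉ = 6017
j=15: r + 14k = 6456.349 → ⌈·⌉ = 6457
j=16: r + 15k = 6896.2865 → ⌈·⌉ = 6897

298, 738, 1178, 1618, 2057, 2497, 2937, 3377, 3817, 4257, 4697, 5137, 5577, 6017, 6457, 6897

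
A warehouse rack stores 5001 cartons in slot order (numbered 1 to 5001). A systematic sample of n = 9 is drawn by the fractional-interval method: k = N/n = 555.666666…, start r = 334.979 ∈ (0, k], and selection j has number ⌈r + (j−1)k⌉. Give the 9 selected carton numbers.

j=1: r + 0k = 334.979 → ⌈·⌉ = 335
j=2: r + 1k = 890.645666… → ⌈·⌉ = 891
j=3: r + 2k = 1446.312333… → ⌈·⌉ = 1447
j=4: r + 3k = 2001.979 → ⌈·⌉ = 2002
j=5: r + 4k = 2557.645666… → ⌈·⌉ = 2558
j=6: r + 5k = 3113.312333… → ⌈·⌉ = 3114
j=7: r + 6k = 3668.979 → ⌈·⌉ = 3669
j=8: r + 7k = 4224.645666… → ⌈·⌉ = 4225
j=9: r + 8k = 4780.312333… → ⌈·⌉ = 4781

335, 891, 1447, 2002, 2558, 3114, 3669, 4225, 4781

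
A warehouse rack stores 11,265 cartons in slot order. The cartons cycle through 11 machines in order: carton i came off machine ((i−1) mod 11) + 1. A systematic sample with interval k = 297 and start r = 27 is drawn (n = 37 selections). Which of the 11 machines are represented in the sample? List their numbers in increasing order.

Consecutive selections differ by k = 297, so their machine numbers differ by 297 mod 11 = 0.
gcd(297, 11) = 11, so the sample visits 11/11 = 1 distinct residues mod 11.
Start 27 is machine 5; the machines hit are 5.

5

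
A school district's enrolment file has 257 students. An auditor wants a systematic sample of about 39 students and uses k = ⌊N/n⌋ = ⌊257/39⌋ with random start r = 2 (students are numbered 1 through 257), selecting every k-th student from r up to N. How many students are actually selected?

k = ⌊257/39⌋ = 6
Achieved size = ⌊(257 − 2)/6⌋ + 1 = ⌊255/6⌋ + 1 = 42 + 1 = 43
(last selection: 2 + 42×6 = 254 ≤ 257; next would be 260 > 257)

43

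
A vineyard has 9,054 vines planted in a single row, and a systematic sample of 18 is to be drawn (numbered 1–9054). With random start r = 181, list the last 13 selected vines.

2696, 3199, 3702, 4205, 4708, 5211, 5714, 6217, 6720, 7223, 7726, 8229, 8732

k = N/n = 9054/18 = 503
6th selection = 181 + 5×503 = 2696
7th: 2696 + 503 = 3199
8th: 3199 + 503 = 3702
9th: 3702 + 503 = 4205
10th: 4205 + 503 = 4708
11th: 4708 + 503 = 5211
12th: 5211 + 503 = 5714
13th: 5714 + 503 = 6217
14th: 6217 + 503 = 6720
15th: 6720 + 503 = 7223
16th: 7223 + 503 = 7726
17th: 7726 + 503 = 8229
18th: 8229 + 503 = 8732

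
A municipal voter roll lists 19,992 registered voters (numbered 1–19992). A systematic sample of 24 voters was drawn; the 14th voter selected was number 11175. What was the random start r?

k = 19992/24 = 833
r = 11175 − (14−1)×833 = 11175 − 10829 = 346

346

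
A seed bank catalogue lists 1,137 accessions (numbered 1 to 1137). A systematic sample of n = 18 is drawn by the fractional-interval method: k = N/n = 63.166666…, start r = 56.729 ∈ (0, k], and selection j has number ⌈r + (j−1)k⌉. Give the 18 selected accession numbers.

57, 120, 184, 247, 310, 373, 436, 499, 563, 626, 689, 752, 815, 878, 942, 1005, 1068, 1131

j=1: r + 0k = 56.729 → ⌈·⌉ = 57
j=2: r + 1k = 119.895666… → ⌈·⌉ = 120
j=3: r + 2k = 183.062333… → ⌈·⌉ = 184
j=4: r + 3k = 246.229 → ⌈·⌉ = 247
j=5: r + 4k = 309.395666… → ⌈·⌉ = 310
j=6: r + 5k = 372.562333… → ⌈·⌉ = 373
j=7: r + 6k = 435.729 → ⌈·⌉ = 436
j=8: r + 7k = 498.895666… → ⌈·⌉ = 499
j=9: r + 8k = 562.062333… → ⌈·⌉ = 563
j=10: r + 9k = 625.229 → ⌈·⌉ = 626
j=11: r + 10k = 688.395666… → ⌈·⌉ = 689
j=12: r + 11k = 751.562333… → ⌈·⌉ = 752
j=13: r + 12k = 814.729 → ⌈·⌉ = 815
j=14: r + 13k = 877.895666… → ⌈·⌉ = 878
j=15: r + 14k = 941.062333… → ⌈·⌉ = 942
j=16: r + 15k = 1004.229 → ⌈·⌉ = 1005
j=17: r + 16k = 1067.395666… → ⌈·⌉ = 1068
j=18: r + 17k = 1130.562333… → ⌈·⌉ = 1131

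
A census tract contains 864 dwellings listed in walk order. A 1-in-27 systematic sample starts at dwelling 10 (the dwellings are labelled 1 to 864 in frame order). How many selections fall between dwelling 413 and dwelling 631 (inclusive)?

k = 27
First selection ≥ 413: 10 + ⌈(413−10)/27⌉·27 = 10 + 15×27 = 415
Last selection ≤ 631: 10 + ⌊(631−10)/27⌋·27 = 10 + 23×27 = 631
Count = 23 − 15 + 1 = 9

9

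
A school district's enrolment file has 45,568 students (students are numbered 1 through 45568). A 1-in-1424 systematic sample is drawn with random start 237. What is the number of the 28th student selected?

38685

k = 1424
28th selection = r + (28−1)·k = 237 + 27×1424 = 237 + 38448 = 38685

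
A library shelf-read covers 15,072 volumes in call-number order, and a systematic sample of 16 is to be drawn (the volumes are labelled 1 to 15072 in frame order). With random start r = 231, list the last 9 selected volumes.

6825, 7767, 8709, 9651, 10593, 11535, 12477, 13419, 14361

k = N/n = 15072/16 = 942
8th selection = 231 + 7×942 = 6825
9th: 6825 + 942 = 7767
10th: 7767 + 942 = 8709
11th: 8709 + 942 = 9651
12th: 9651 + 942 = 10593
13th: 10593 + 942 = 11535
14th: 11535 + 942 = 12477
15th: 12477 + 942 = 13419
16th: 13419 + 942 = 14361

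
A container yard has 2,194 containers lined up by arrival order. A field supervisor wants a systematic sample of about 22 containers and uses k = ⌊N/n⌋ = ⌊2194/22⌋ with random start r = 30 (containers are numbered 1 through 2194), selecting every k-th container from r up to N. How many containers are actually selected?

k = ⌊2194/22⌋ = 99
Achieved size = ⌊(2194 − 30)/99⌋ + 1 = ⌊2164/99⌋ + 1 = 21 + 1 = 22
(last selection: 30 + 21×99 = 2109 ≤ 2194; next would be 2208 > 2194)

22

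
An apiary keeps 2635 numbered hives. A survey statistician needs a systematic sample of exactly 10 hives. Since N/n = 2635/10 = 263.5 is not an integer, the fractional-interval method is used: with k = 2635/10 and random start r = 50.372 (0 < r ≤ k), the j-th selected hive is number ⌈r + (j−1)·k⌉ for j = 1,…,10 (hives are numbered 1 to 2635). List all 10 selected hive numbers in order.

j=1: r + 0k = 50.372 → ⌈·⌉ = 51
j=2: r + 1k = 313.872 → ⌈·⌉ = 314
j=3: r + 2k = 577.372 → ⌈·⌉ = 578
j=4: r + 3k = 840.872 → ⌈·⌉ = 841
j=5: r + 4k = 1104.372 → ⌈·⌉ = 1105
j=6: r + 5k = 1367.872 → ⌈·⌉ = 1368
j=7: r + 6k = 1631.372 → ⌈·⌉ = 1632
j=8: r + 7k = 1894.872 → ⌈·⌉ = 1895
j=9: r + 8k = 2158.372 → ⌈·⌉ = 2159
j=10: r + 9k = 2421.872 → ⌈·⌉ = 2422

51, 314, 578, 841, 1105, 1368, 1632, 1895, 2159, 2422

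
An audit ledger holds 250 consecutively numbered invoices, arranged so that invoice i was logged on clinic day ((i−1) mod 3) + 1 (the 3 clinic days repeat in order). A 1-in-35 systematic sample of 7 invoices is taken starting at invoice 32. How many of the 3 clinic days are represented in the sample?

Consecutive selections differ by k = 35, so their clinic day numbers differ by 35 mod 3 = 2.
gcd(35, 3) = 1, so the sample visits 3/1 = 3 distinct residues mod 3.
Start 32 is clinic day 2; the clinic days hit are 1, 2, 3.

3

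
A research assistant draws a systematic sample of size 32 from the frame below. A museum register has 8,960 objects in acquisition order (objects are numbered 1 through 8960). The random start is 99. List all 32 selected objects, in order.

k = N/n = 8960/32 = 280
object 1: 99
object 2: 99 + 280 = 379
object 3: 379 + 280 = 659
object 4: 659 + 280 = 939
object 5: 939 + 280 = 1219
object 6: 1219 + 280 = 1499
object 7: 1499 + 280 = 1779
object 8: 1779 + 280 = 2059
object 9: 2059 + 280 = 2339
object 10: 2339 + 280 = 2619
object 11: 2619 + 280 = 2899
object 12: 2899 + 280 = 3179
object 13: 3179 + 280 = 3459
object 14: 3459 + 280 = 3739
object 15: 3739 + 280 = 4019
object 16: 4019 + 280 = 4299
object 17: 4299 + 280 = 4579
object 18: 4579 + 280 = 4859
object 19: 4859 + 280 = 5139
object 20: 5139 + 280 = 5419
object 21: 5419 + 280 = 5699
object 22: 5699 + 280 = 5979
object 23: 5979 + 280 = 6259
object 24: 6259 + 280 = 6539
object 25: 6539 + 280 = 6819
object 26: 6819 + 280 = 7099
object 27: 7099 + 280 = 7379
object 28: 7379 + 280 = 7659
object 29: 7659 + 280 = 7939
object 30: 7939 + 280 = 8219
object 31: 8219 + 280 = 8499
object 32: 8499 + 280 = 8779

99, 379, 659, 939, 1219, 1499, 1779, 2059, 2339, 2619, 2899, 3179, 3459, 3739, 4019, 4299, 4579, 4859, 5139, 5419, 5699, 5979, 6259, 6539, 6819, 7099, 7379, 7659, 7939, 8219, 8499, 8779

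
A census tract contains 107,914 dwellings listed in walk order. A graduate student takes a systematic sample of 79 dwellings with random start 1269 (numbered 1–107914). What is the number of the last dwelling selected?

107817

k = 107914/79 = 1366
79th selection = r + (79−1)·k = 1269 + 78×1366 = 1269 + 106548 = 107817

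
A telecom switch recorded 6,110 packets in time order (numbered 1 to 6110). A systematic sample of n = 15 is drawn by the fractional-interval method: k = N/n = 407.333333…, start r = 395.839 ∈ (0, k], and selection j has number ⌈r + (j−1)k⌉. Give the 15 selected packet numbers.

j=1: r + 0k = 395.839 → ⌈·⌉ = 396
j=2: r + 1k = 803.172333… → ⌈·⌉ = 804
j=3: r + 2k = 1210.505666… → ⌈·⌉ = 1211
j=4: r + 3k = 1617.839 → ⌈·⌉ = 1618
j=5: r + 4k = 2025.172333… → ⌈·⌉ = 2026
j=6: r + 5k = 2432.505666… → ⌈·⌉ = 2433
j=7: r + 6k = 2839.839 → ⌈·⌉ = 2840
j=8: r + 7k = 3247.172333… → ⌈·⌉ = 3248
j=9: r + 8k = 3654.505666… → ⌈·⌉ = 3655
j=10: r + 9k = 4061.839 → ⌈·⌉ = 4062
j=11: r + 10k = 4469.172333… → ⌈·⌉ = 4470
j=12: r + 11k = 4876.505666… → ⌈·⌉ = 4877
j=13: r + 12k = 5283.839 → ⌈·⌉ = 5284
j=14: r + 13k = 5691.172333… → ⌈·⌉ = 5692
j=15: r + 14k = 6098.505666… → ⌈·⌉ = 6099

396, 804, 1211, 1618, 2026, 2433, 2840, 3248, 3655, 4062, 4470, 4877, 5284, 5692, 6099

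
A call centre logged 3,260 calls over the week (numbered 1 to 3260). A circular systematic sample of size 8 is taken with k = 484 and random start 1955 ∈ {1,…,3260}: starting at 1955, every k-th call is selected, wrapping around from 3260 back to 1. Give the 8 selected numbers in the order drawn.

Selection 1: 1955
Selection 2: 1955 + 484 = 2439
Selection 3: 2439 + 484 = 2923
Selection 4: 2923 + 484 = 3407 → 3407 − 3260 = 147
Selection 5: 147 + 484 = 631
Selection 6: 631 + 484 = 1115
Selection 7: 1115 + 484 = 1599
Selection 8: 1599 + 484 = 2083

1955, 2439, 2923, 147, 631, 1115, 1599, 2083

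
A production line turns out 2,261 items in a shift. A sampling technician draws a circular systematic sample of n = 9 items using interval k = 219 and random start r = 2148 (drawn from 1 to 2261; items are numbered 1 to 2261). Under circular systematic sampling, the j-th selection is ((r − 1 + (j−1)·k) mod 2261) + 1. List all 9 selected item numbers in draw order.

Selection 1: 2148
Selection 2: 2148 + 219 = 2367 → 2367 − 2261 = 106
Selection 3: 106 + 219 = 325
Selection 4: 325 + 219 = 544
Selection 5: 544 + 219 = 763
Selection 6: 763 + 219 = 982
Selection 7: 982 + 219 = 1201
Selection 8: 1201 + 219 = 1420
Selection 9: 1420 + 219 = 1639

2148, 106, 325, 544, 763, 982, 1201, 1420, 1639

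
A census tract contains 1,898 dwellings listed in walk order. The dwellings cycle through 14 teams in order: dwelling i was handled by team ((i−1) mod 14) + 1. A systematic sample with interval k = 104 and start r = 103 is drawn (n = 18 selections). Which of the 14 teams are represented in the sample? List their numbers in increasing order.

1, 3, 5, 7, 9, 11, 13

Consecutive selections differ by k = 104, so their team numbers differ by 104 mod 14 = 6.
gcd(104, 14) = 2, so the sample visits 14/2 = 7 distinct residues mod 14.
Start 103 is team 5; the teams hit are 1, 3, 5, 7, 9, 11, 13.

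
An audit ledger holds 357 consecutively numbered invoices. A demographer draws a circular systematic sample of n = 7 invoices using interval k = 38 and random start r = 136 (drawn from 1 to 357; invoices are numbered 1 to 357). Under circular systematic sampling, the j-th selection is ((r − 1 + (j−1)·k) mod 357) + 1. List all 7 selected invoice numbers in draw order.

Selection 1: 136
Selection 2: 136 + 38 = 174
Selection 3: 174 + 38 = 212
Selection 4: 212 + 38 = 250
Selection 5: 250 + 38 = 288
Selection 6: 288 + 38 = 326
Selection 7: 326 + 38 = 364 → 364 − 357 = 7

136, 174, 212, 250, 288, 326, 7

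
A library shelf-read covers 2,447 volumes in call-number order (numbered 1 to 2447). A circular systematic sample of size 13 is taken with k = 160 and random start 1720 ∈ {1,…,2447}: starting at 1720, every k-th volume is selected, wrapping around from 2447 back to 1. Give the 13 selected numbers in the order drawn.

1720, 1880, 2040, 2200, 2360, 73, 233, 393, 553, 713, 873, 1033, 1193

Selection 1: 1720
Selection 2: 1720 + 160 = 1880
Selection 3: 1880 + 160 = 2040
Selection 4: 2040 + 160 = 2200
Selection 5: 2200 + 160 = 2360
Selection 6: 2360 + 160 = 2520 → 2520 − 2447 = 73
Selection 7: 73 + 160 = 233
Selection 8: 233 + 160 = 393
Selection 9: 393 + 160 = 553
Selection 10: 553 + 160 = 713
Selection 11: 713 + 160 = 873
Selection 12: 873 + 160 = 1033
Selection 13: 1033 + 160 = 1193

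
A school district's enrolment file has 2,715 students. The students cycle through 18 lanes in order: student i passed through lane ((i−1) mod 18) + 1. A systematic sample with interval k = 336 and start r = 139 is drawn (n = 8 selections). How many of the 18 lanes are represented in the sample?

Consecutive selections differ by k = 336, so their lane numbers differ by 336 mod 18 = 12.
gcd(336, 18) = 6, so the sample visits 18/6 = 3 distinct residues mod 18.
Start 139 is lane 13; the lanes hit are 1, 7, 13.

3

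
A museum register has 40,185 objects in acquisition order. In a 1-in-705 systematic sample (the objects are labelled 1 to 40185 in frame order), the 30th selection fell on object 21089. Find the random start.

644

k = 705
r = 21089 − (30−1)×705 = 21089 − 20445 = 644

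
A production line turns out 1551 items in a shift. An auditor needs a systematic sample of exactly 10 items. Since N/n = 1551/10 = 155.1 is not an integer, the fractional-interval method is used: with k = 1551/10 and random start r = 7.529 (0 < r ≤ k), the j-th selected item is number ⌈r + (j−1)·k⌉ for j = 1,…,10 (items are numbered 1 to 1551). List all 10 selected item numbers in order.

8, 163, 318, 473, 628, 784, 939, 1094, 1249, 1404

j=1: r + 0k = 7.529 → ⌈·⌉ = 8
j=2: r + 1k = 162.629 → ⌈·⌉ = 163
j=3: r + 2k = 317.729 → ⌈·⌉ = 318
j=4: r + 3k = 472.829 → ⌈·⌉ = 473
j=5: r + 4k = 627.929 → ⌈·⌉ = 628
j=6: r + 5k = 783.029 → ⌈·⌉ = 784
j=7: r + 6k = 938.129 → ⌈·⌉ = 939
j=8: r + 7k = 1093.229 → ⌈·⌉ = 1094
j=9: r + 8k = 1248.329 → ⌈·⌉ = 1249
j=10: r + 9k = 1403.429 → ⌈·⌉ = 1404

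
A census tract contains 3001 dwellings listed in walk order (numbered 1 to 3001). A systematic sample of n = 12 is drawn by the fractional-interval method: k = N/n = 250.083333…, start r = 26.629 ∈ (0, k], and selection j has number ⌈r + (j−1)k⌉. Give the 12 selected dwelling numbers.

j=1: r + 0k = 26.629 → ⌈·⌉ = 27
j=2: r + 1k = 276.712333… → ⌈·⌉ = 277
j=3: r + 2k = 526.795666… → ⌈·⌉ = 527
j=4: r + 3k = 776.879 → ⌈·⌉ = 777
j=5: r + 4k = 1026.962333… → ⌈·⌉ = 1027
j=6: r + 5k = 1277.045666… → ⌈·⌉ = 1278
j=7: r + 6k = 1527.129 → ⌈·⌉ = 1528
j=8: r + 7k = 1777.212333… → ⌈·⌉ = 1778
j=9: r + 8k = 2027.295666… → ⌈·⌉ = 2028
j=10: r + 9k = 2277.379 → ⌈·⌉ = 2278
j=11: r + 10k = 2527.462333… → ⌈·⌉ = 2528
j=12: r + 11k = 2777.545666… → ⌈·⌉ = 2778

27, 277, 527, 777, 1027, 1278, 1528, 1778, 2028, 2278, 2528, 2778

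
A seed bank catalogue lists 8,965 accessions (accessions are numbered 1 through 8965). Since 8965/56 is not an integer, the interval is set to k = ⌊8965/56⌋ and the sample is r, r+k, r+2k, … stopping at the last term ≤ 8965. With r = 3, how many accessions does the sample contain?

57

k = ⌊8965/56⌋ = 160
Achieved size = ⌊(8965 − 3)/160⌋ + 1 = ⌊8962/160⌋ + 1 = 56 + 1 = 57
(last selection: 3 + 56×160 = 8963 ≤ 8965; next would be 9123 > 8965)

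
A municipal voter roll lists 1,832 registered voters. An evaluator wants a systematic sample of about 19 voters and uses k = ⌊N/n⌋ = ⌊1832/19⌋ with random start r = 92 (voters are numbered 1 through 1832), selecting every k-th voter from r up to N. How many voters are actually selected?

19

k = ⌊1832/19⌋ = 96
Achieved size = ⌊(1832 − 92)/96⌋ + 1 = ⌊1740/96⌋ + 1 = 18 + 1 = 19
(last selection: 92 + 18×96 = 1820 ≤ 1832; next would be 1916 > 1832)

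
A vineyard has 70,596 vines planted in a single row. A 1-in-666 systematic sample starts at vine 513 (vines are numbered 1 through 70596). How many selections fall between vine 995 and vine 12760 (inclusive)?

k = 666
First selection ≥ 995: 513 + ⌈(995−513)/666⌉·666 = 513 + 1×666 = 1179
Last selection ≤ 12760: 513 + ⌊(12760−513)/666⌋·666 = 513 + 18×666 = 12501
Count = 18 − 1 + 1 = 18

18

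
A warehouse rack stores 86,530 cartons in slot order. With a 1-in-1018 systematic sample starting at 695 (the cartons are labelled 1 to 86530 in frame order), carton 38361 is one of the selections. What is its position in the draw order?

38

k = 1018
position = (38361 − 695)/1018 + 1 = 37666/1018 + 1 = 37 + 1 = 38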